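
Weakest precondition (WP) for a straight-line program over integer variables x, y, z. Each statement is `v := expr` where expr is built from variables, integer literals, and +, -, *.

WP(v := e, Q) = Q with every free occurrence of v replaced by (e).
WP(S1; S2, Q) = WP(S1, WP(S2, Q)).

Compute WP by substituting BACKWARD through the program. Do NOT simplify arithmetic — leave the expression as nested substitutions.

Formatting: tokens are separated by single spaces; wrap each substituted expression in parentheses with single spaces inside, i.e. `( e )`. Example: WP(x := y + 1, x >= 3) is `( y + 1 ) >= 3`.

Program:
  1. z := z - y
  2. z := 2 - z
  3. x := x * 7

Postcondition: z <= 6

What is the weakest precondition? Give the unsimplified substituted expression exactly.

Answer: ( 2 - ( z - y ) ) <= 6

Derivation:
post: z <= 6
stmt 3: x := x * 7  -- replace 0 occurrence(s) of x with (x * 7)
  => z <= 6
stmt 2: z := 2 - z  -- replace 1 occurrence(s) of z with (2 - z)
  => ( 2 - z ) <= 6
stmt 1: z := z - y  -- replace 1 occurrence(s) of z with (z - y)
  => ( 2 - ( z - y ) ) <= 6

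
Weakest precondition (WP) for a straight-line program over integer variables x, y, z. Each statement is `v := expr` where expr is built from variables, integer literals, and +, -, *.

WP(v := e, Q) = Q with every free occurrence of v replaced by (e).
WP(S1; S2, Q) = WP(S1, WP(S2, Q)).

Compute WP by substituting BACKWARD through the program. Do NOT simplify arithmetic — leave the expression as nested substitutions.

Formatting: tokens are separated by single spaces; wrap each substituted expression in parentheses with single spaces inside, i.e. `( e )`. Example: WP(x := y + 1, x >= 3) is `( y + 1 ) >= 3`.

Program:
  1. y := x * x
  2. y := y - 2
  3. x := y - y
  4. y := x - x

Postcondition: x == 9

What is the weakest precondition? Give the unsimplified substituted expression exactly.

Answer: ( ( ( x * x ) - 2 ) - ( ( x * x ) - 2 ) ) == 9

Derivation:
post: x == 9
stmt 4: y := x - x  -- replace 0 occurrence(s) of y with (x - x)
  => x == 9
stmt 3: x := y - y  -- replace 1 occurrence(s) of x with (y - y)
  => ( y - y ) == 9
stmt 2: y := y - 2  -- replace 2 occurrence(s) of y with (y - 2)
  => ( ( y - 2 ) - ( y - 2 ) ) == 9
stmt 1: y := x * x  -- replace 2 occurrence(s) of y with (x * x)
  => ( ( ( x * x ) - 2 ) - ( ( x * x ) - 2 ) ) == 9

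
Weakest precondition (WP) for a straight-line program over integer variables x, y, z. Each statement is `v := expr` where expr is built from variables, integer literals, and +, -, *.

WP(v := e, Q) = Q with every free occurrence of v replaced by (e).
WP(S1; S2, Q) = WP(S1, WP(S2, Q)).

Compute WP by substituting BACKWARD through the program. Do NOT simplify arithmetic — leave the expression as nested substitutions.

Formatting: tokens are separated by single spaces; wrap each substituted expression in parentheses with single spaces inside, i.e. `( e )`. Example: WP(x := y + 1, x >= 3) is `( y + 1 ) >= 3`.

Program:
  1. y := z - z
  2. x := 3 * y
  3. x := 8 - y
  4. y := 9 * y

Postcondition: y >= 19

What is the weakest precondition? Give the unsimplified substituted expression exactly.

post: y >= 19
stmt 4: y := 9 * y  -- replace 1 occurrence(s) of y with (9 * y)
  => ( 9 * y ) >= 19
stmt 3: x := 8 - y  -- replace 0 occurrence(s) of x with (8 - y)
  => ( 9 * y ) >= 19
stmt 2: x := 3 * y  -- replace 0 occurrence(s) of x with (3 * y)
  => ( 9 * y ) >= 19
stmt 1: y := z - z  -- replace 1 occurrence(s) of y with (z - z)
  => ( 9 * ( z - z ) ) >= 19

Answer: ( 9 * ( z - z ) ) >= 19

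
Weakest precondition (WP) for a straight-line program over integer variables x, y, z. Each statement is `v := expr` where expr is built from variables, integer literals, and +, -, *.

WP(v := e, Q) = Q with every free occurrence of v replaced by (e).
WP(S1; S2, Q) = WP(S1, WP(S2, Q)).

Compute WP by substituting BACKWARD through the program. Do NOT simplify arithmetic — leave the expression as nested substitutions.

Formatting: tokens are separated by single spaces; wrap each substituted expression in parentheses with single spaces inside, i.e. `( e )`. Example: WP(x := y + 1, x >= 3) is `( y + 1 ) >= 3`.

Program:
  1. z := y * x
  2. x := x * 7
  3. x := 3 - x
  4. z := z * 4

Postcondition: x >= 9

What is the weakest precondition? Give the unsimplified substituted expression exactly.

post: x >= 9
stmt 4: z := z * 4  -- replace 0 occurrence(s) of z with (z * 4)
  => x >= 9
stmt 3: x := 3 - x  -- replace 1 occurrence(s) of x with (3 - x)
  => ( 3 - x ) >= 9
stmt 2: x := x * 7  -- replace 1 occurrence(s) of x with (x * 7)
  => ( 3 - ( x * 7 ) ) >= 9
stmt 1: z := y * x  -- replace 0 occurrence(s) of z with (y * x)
  => ( 3 - ( x * 7 ) ) >= 9

Answer: ( 3 - ( x * 7 ) ) >= 9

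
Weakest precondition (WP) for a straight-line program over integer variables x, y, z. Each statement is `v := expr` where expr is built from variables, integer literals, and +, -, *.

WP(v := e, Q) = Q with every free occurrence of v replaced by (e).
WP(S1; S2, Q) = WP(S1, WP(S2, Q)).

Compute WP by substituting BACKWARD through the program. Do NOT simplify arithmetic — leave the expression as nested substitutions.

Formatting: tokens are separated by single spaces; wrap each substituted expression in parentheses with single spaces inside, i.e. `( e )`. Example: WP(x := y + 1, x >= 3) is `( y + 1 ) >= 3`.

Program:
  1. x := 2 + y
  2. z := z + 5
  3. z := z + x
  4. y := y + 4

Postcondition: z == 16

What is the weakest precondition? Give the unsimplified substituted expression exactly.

Answer: ( ( z + 5 ) + ( 2 + y ) ) == 16

Derivation:
post: z == 16
stmt 4: y := y + 4  -- replace 0 occurrence(s) of y with (y + 4)
  => z == 16
stmt 3: z := z + x  -- replace 1 occurrence(s) of z with (z + x)
  => ( z + x ) == 16
stmt 2: z := z + 5  -- replace 1 occurrence(s) of z with (z + 5)
  => ( ( z + 5 ) + x ) == 16
stmt 1: x := 2 + y  -- replace 1 occurrence(s) of x with (2 + y)
  => ( ( z + 5 ) + ( 2 + y ) ) == 16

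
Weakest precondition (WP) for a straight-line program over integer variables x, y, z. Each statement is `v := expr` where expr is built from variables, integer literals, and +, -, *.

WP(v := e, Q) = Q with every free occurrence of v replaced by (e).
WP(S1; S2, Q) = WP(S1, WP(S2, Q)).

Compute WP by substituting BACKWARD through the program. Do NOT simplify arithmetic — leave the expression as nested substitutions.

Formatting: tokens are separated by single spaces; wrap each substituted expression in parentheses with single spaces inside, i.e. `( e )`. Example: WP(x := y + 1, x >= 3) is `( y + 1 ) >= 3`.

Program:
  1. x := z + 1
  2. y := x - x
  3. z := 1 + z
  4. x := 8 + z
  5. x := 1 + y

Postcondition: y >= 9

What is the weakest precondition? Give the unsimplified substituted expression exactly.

post: y >= 9
stmt 5: x := 1 + y  -- replace 0 occurrence(s) of x with (1 + y)
  => y >= 9
stmt 4: x := 8 + z  -- replace 0 occurrence(s) of x with (8 + z)
  => y >= 9
stmt 3: z := 1 + z  -- replace 0 occurrence(s) of z with (1 + z)
  => y >= 9
stmt 2: y := x - x  -- replace 1 occurrence(s) of y with (x - x)
  => ( x - x ) >= 9
stmt 1: x := z + 1  -- replace 2 occurrence(s) of x with (z + 1)
  => ( ( z + 1 ) - ( z + 1 ) ) >= 9

Answer: ( ( z + 1 ) - ( z + 1 ) ) >= 9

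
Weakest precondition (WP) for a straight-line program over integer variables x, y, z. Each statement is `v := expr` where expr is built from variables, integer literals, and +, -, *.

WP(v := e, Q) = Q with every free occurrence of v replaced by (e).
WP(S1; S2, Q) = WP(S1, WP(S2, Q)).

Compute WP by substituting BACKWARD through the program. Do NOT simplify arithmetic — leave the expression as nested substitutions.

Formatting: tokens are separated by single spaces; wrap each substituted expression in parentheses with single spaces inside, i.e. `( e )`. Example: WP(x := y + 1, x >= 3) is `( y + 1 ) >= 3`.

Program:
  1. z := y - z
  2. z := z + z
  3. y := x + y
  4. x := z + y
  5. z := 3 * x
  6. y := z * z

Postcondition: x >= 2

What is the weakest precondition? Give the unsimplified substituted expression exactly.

Answer: ( ( ( y - z ) + ( y - z ) ) + ( x + y ) ) >= 2

Derivation:
post: x >= 2
stmt 6: y := z * z  -- replace 0 occurrence(s) of y with (z * z)
  => x >= 2
stmt 5: z := 3 * x  -- replace 0 occurrence(s) of z with (3 * x)
  => x >= 2
stmt 4: x := z + y  -- replace 1 occurrence(s) of x with (z + y)
  => ( z + y ) >= 2
stmt 3: y := x + y  -- replace 1 occurrence(s) of y with (x + y)
  => ( z + ( x + y ) ) >= 2
stmt 2: z := z + z  -- replace 1 occurrence(s) of z with (z + z)
  => ( ( z + z ) + ( x + y ) ) >= 2
stmt 1: z := y - z  -- replace 2 occurrence(s) of z with (y - z)
  => ( ( ( y - z ) + ( y - z ) ) + ( x + y ) ) >= 2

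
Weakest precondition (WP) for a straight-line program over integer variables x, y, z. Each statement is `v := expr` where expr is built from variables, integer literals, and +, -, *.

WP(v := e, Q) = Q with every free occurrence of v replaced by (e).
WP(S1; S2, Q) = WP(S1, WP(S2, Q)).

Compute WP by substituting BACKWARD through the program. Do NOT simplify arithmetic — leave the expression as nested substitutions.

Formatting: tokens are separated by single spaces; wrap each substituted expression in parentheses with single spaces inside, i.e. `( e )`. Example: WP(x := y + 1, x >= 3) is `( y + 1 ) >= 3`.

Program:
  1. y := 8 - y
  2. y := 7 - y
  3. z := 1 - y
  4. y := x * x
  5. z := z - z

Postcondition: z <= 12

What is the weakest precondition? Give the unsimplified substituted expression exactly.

post: z <= 12
stmt 5: z := z - z  -- replace 1 occurrence(s) of z with (z - z)
  => ( z - z ) <= 12
stmt 4: y := x * x  -- replace 0 occurrence(s) of y with (x * x)
  => ( z - z ) <= 12
stmt 3: z := 1 - y  -- replace 2 occurrence(s) of z with (1 - y)
  => ( ( 1 - y ) - ( 1 - y ) ) <= 12
stmt 2: y := 7 - y  -- replace 2 occurrence(s) of y with (7 - y)
  => ( ( 1 - ( 7 - y ) ) - ( 1 - ( 7 - y ) ) ) <= 12
stmt 1: y := 8 - y  -- replace 2 occurrence(s) of y with (8 - y)
  => ( ( 1 - ( 7 - ( 8 - y ) ) ) - ( 1 - ( 7 - ( 8 - y ) ) ) ) <= 12

Answer: ( ( 1 - ( 7 - ( 8 - y ) ) ) - ( 1 - ( 7 - ( 8 - y ) ) ) ) <= 12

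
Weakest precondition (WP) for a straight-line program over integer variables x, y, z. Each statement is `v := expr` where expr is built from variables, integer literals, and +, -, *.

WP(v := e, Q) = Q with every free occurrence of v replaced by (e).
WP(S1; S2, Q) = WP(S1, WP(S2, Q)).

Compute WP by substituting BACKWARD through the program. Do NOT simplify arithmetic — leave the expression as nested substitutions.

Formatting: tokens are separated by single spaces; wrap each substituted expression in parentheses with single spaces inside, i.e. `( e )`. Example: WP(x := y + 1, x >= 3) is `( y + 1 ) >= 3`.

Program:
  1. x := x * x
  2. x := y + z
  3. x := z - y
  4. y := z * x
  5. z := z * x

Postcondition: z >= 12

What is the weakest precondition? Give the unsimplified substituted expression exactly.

Answer: ( z * ( z - y ) ) >= 12

Derivation:
post: z >= 12
stmt 5: z := z * x  -- replace 1 occurrence(s) of z with (z * x)
  => ( z * x ) >= 12
stmt 4: y := z * x  -- replace 0 occurrence(s) of y with (z * x)
  => ( z * x ) >= 12
stmt 3: x := z - y  -- replace 1 occurrence(s) of x with (z - y)
  => ( z * ( z - y ) ) >= 12
stmt 2: x := y + z  -- replace 0 occurrence(s) of x with (y + z)
  => ( z * ( z - y ) ) >= 12
stmt 1: x := x * x  -- replace 0 occurrence(s) of x with (x * x)
  => ( z * ( z - y ) ) >= 12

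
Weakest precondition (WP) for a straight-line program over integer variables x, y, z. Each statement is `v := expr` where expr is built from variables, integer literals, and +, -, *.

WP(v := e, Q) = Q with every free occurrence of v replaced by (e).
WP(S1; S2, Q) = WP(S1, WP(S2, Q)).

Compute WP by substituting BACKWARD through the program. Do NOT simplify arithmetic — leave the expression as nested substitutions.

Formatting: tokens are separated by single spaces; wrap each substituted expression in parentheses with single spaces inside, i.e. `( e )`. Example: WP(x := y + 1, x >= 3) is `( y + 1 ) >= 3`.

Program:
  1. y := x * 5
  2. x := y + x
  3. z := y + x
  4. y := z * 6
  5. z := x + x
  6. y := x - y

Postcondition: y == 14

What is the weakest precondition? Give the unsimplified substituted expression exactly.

Answer: ( ( ( x * 5 ) + x ) - ( ( ( x * 5 ) + ( ( x * 5 ) + x ) ) * 6 ) ) == 14

Derivation:
post: y == 14
stmt 6: y := x - y  -- replace 1 occurrence(s) of y with (x - y)
  => ( x - y ) == 14
stmt 5: z := x + x  -- replace 0 occurrence(s) of z with (x + x)
  => ( x - y ) == 14
stmt 4: y := z * 6  -- replace 1 occurrence(s) of y with (z * 6)
  => ( x - ( z * 6 ) ) == 14
stmt 3: z := y + x  -- replace 1 occurrence(s) of z with (y + x)
  => ( x - ( ( y + x ) * 6 ) ) == 14
stmt 2: x := y + x  -- replace 2 occurrence(s) of x with (y + x)
  => ( ( y + x ) - ( ( y + ( y + x ) ) * 6 ) ) == 14
stmt 1: y := x * 5  -- replace 3 occurrence(s) of y with (x * 5)
  => ( ( ( x * 5 ) + x ) - ( ( ( x * 5 ) + ( ( x * 5 ) + x ) ) * 6 ) ) == 14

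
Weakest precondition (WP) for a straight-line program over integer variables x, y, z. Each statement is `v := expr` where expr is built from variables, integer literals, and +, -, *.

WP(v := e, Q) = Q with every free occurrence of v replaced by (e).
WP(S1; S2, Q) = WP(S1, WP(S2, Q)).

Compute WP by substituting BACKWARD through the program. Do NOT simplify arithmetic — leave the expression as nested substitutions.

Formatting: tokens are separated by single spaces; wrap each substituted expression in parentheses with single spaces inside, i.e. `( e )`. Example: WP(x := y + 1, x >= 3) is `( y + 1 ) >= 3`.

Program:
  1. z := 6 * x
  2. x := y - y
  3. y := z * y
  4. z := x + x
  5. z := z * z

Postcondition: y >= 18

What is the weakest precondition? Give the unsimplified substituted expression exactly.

Answer: ( ( 6 * x ) * y ) >= 18

Derivation:
post: y >= 18
stmt 5: z := z * z  -- replace 0 occurrence(s) of z with (z * z)
  => y >= 18
stmt 4: z := x + x  -- replace 0 occurrence(s) of z with (x + x)
  => y >= 18
stmt 3: y := z * y  -- replace 1 occurrence(s) of y with (z * y)
  => ( z * y ) >= 18
stmt 2: x := y - y  -- replace 0 occurrence(s) of x with (y - y)
  => ( z * y ) >= 18
stmt 1: z := 6 * x  -- replace 1 occurrence(s) of z with (6 * x)
  => ( ( 6 * x ) * y ) >= 18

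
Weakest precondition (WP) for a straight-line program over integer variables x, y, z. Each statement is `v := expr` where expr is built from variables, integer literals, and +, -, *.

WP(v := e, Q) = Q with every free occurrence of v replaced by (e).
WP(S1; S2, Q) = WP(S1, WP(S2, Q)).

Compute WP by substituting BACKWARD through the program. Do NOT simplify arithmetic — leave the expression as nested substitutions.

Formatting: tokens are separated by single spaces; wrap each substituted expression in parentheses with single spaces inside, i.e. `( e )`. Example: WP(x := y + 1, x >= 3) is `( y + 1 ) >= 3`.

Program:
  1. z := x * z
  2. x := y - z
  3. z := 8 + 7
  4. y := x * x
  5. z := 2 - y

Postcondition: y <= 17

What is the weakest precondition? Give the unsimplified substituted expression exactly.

Answer: ( ( y - ( x * z ) ) * ( y - ( x * z ) ) ) <= 17

Derivation:
post: y <= 17
stmt 5: z := 2 - y  -- replace 0 occurrence(s) of z with (2 - y)
  => y <= 17
stmt 4: y := x * x  -- replace 1 occurrence(s) of y with (x * x)
  => ( x * x ) <= 17
stmt 3: z := 8 + 7  -- replace 0 occurrence(s) of z with (8 + 7)
  => ( x * x ) <= 17
stmt 2: x := y - z  -- replace 2 occurrence(s) of x with (y - z)
  => ( ( y - z ) * ( y - z ) ) <= 17
stmt 1: z := x * z  -- replace 2 occurrence(s) of z with (x * z)
  => ( ( y - ( x * z ) ) * ( y - ( x * z ) ) ) <= 17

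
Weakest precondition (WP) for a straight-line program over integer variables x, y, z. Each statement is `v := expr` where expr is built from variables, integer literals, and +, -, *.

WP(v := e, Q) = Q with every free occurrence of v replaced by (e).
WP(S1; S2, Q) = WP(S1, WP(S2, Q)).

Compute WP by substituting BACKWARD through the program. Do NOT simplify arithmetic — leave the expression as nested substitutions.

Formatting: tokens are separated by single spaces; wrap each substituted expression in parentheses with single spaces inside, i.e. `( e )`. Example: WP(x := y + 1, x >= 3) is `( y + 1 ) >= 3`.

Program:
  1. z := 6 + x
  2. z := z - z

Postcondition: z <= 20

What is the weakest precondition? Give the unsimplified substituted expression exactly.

post: z <= 20
stmt 2: z := z - z  -- replace 1 occurrence(s) of z with (z - z)
  => ( z - z ) <= 20
stmt 1: z := 6 + x  -- replace 2 occurrence(s) of z with (6 + x)
  => ( ( 6 + x ) - ( 6 + x ) ) <= 20

Answer: ( ( 6 + x ) - ( 6 + x ) ) <= 20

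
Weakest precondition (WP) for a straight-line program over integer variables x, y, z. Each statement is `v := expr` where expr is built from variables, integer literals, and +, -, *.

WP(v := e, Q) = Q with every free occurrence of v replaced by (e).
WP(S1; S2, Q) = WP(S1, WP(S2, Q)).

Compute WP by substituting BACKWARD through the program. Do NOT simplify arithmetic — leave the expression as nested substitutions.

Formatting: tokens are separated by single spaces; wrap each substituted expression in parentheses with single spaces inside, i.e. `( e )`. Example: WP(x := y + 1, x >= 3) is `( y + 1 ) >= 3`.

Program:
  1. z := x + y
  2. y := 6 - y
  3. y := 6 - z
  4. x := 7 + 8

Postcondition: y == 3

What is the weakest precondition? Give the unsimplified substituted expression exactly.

post: y == 3
stmt 4: x := 7 + 8  -- replace 0 occurrence(s) of x with (7 + 8)
  => y == 3
stmt 3: y := 6 - z  -- replace 1 occurrence(s) of y with (6 - z)
  => ( 6 - z ) == 3
stmt 2: y := 6 - y  -- replace 0 occurrence(s) of y with (6 - y)
  => ( 6 - z ) == 3
stmt 1: z := x + y  -- replace 1 occurrence(s) of z with (x + y)
  => ( 6 - ( x + y ) ) == 3

Answer: ( 6 - ( x + y ) ) == 3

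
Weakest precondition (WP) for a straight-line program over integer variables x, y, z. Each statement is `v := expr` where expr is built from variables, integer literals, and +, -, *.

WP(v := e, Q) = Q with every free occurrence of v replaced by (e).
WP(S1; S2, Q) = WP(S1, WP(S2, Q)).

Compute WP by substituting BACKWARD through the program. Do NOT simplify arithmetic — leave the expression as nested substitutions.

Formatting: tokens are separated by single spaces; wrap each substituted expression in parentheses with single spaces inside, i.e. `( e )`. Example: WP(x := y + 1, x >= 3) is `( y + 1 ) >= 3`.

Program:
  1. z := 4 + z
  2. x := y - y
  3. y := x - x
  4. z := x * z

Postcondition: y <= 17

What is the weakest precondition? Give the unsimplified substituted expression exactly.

post: y <= 17
stmt 4: z := x * z  -- replace 0 occurrence(s) of z with (x * z)
  => y <= 17
stmt 3: y := x - x  -- replace 1 occurrence(s) of y with (x - x)
  => ( x - x ) <= 17
stmt 2: x := y - y  -- replace 2 occurrence(s) of x with (y - y)
  => ( ( y - y ) - ( y - y ) ) <= 17
stmt 1: z := 4 + z  -- replace 0 occurrence(s) of z with (4 + z)
  => ( ( y - y ) - ( y - y ) ) <= 17

Answer: ( ( y - y ) - ( y - y ) ) <= 17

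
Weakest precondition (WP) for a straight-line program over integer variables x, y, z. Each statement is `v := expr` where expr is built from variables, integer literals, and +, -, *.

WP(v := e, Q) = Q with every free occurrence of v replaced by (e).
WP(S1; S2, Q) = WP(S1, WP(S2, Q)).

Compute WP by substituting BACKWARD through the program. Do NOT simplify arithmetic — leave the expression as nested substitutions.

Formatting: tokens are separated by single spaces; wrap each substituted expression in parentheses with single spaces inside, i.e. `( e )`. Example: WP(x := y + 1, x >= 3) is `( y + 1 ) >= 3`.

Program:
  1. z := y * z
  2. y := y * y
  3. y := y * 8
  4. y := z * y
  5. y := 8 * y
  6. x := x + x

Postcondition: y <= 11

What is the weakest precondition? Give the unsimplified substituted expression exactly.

post: y <= 11
stmt 6: x := x + x  -- replace 0 occurrence(s) of x with (x + x)
  => y <= 11
stmt 5: y := 8 * y  -- replace 1 occurrence(s) of y with (8 * y)
  => ( 8 * y ) <= 11
stmt 4: y := z * y  -- replace 1 occurrence(s) of y with (z * y)
  => ( 8 * ( z * y ) ) <= 11
stmt 3: y := y * 8  -- replace 1 occurrence(s) of y with (y * 8)
  => ( 8 * ( z * ( y * 8 ) ) ) <= 11
stmt 2: y := y * y  -- replace 1 occurrence(s) of y with (y * y)
  => ( 8 * ( z * ( ( y * y ) * 8 ) ) ) <= 11
stmt 1: z := y * z  -- replace 1 occurrence(s) of z with (y * z)
  => ( 8 * ( ( y * z ) * ( ( y * y ) * 8 ) ) ) <= 11

Answer: ( 8 * ( ( y * z ) * ( ( y * y ) * 8 ) ) ) <= 11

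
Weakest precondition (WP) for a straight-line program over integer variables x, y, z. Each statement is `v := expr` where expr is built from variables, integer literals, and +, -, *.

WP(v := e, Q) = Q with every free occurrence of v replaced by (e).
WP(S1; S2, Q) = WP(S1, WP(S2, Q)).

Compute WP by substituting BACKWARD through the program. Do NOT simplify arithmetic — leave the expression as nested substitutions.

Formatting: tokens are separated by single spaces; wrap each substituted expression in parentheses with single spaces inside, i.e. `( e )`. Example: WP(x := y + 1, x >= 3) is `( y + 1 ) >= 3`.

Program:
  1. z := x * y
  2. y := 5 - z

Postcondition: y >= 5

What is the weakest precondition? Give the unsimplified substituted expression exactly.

post: y >= 5
stmt 2: y := 5 - z  -- replace 1 occurrence(s) of y with (5 - z)
  => ( 5 - z ) >= 5
stmt 1: z := x * y  -- replace 1 occurrence(s) of z with (x * y)
  => ( 5 - ( x * y ) ) >= 5

Answer: ( 5 - ( x * y ) ) >= 5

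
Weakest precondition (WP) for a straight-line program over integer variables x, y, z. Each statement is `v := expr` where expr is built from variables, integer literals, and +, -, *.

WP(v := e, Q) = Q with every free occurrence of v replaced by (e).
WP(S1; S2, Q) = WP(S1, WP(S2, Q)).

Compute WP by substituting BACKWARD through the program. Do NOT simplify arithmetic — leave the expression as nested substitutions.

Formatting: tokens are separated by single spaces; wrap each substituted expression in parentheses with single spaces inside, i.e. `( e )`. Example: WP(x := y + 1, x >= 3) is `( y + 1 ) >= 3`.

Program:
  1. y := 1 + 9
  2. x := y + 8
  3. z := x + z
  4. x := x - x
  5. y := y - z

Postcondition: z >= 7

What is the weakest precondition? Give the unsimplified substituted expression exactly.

post: z >= 7
stmt 5: y := y - z  -- replace 0 occurrence(s) of y with (y - z)
  => z >= 7
stmt 4: x := x - x  -- replace 0 occurrence(s) of x with (x - x)
  => z >= 7
stmt 3: z := x + z  -- replace 1 occurrence(s) of z with (x + z)
  => ( x + z ) >= 7
stmt 2: x := y + 8  -- replace 1 occurrence(s) of x with (y + 8)
  => ( ( y + 8 ) + z ) >= 7
stmt 1: y := 1 + 9  -- replace 1 occurrence(s) of y with (1 + 9)
  => ( ( ( 1 + 9 ) + 8 ) + z ) >= 7

Answer: ( ( ( 1 + 9 ) + 8 ) + z ) >= 7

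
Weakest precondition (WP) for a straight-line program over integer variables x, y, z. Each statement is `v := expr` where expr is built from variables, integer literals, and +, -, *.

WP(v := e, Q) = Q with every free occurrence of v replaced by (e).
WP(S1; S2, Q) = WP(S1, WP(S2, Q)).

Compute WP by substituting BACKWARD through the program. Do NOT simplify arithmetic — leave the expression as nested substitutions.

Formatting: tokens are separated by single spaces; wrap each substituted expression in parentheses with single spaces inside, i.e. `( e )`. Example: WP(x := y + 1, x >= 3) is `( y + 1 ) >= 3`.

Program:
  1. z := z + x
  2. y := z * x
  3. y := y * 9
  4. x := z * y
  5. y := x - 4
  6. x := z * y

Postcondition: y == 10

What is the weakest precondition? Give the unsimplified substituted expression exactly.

post: y == 10
stmt 6: x := z * y  -- replace 0 occurrence(s) of x with (z * y)
  => y == 10
stmt 5: y := x - 4  -- replace 1 occurrence(s) of y with (x - 4)
  => ( x - 4 ) == 10
stmt 4: x := z * y  -- replace 1 occurrence(s) of x with (z * y)
  => ( ( z * y ) - 4 ) == 10
stmt 3: y := y * 9  -- replace 1 occurrence(s) of y with (y * 9)
  => ( ( z * ( y * 9 ) ) - 4 ) == 10
stmt 2: y := z * x  -- replace 1 occurrence(s) of y with (z * x)
  => ( ( z * ( ( z * x ) * 9 ) ) - 4 ) == 10
stmt 1: z := z + x  -- replace 2 occurrence(s) of z with (z + x)
  => ( ( ( z + x ) * ( ( ( z + x ) * x ) * 9 ) ) - 4 ) == 10

Answer: ( ( ( z + x ) * ( ( ( z + x ) * x ) * 9 ) ) - 4 ) == 10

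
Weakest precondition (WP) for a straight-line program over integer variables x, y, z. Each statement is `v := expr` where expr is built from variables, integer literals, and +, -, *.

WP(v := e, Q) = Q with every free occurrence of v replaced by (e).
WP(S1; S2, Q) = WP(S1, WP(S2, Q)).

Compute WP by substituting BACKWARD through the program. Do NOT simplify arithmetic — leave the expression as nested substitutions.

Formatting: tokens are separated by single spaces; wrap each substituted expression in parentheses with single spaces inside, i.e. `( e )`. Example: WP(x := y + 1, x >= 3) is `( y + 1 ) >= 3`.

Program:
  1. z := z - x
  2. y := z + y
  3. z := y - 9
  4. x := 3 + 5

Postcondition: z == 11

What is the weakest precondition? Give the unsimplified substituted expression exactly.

post: z == 11
stmt 4: x := 3 + 5  -- replace 0 occurrence(s) of x with (3 + 5)
  => z == 11
stmt 3: z := y - 9  -- replace 1 occurrence(s) of z with (y - 9)
  => ( y - 9 ) == 11
stmt 2: y := z + y  -- replace 1 occurrence(s) of y with (z + y)
  => ( ( z + y ) - 9 ) == 11
stmt 1: z := z - x  -- replace 1 occurrence(s) of z with (z - x)
  => ( ( ( z - x ) + y ) - 9 ) == 11

Answer: ( ( ( z - x ) + y ) - 9 ) == 11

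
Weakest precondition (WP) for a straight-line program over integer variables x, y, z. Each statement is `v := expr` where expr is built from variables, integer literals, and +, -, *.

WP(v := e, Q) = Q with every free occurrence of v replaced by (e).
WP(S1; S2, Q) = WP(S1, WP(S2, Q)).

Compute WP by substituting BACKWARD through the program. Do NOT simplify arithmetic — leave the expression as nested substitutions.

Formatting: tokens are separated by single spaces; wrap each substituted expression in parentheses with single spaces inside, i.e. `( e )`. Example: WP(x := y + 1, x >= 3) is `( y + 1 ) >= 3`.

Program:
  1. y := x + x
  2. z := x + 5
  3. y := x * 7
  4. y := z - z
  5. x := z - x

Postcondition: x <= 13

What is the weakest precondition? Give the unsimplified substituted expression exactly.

post: x <= 13
stmt 5: x := z - x  -- replace 1 occurrence(s) of x with (z - x)
  => ( z - x ) <= 13
stmt 4: y := z - z  -- replace 0 occurrence(s) of y with (z - z)
  => ( z - x ) <= 13
stmt 3: y := x * 7  -- replace 0 occurrence(s) of y with (x * 7)
  => ( z - x ) <= 13
stmt 2: z := x + 5  -- replace 1 occurrence(s) of z with (x + 5)
  => ( ( x + 5 ) - x ) <= 13
stmt 1: y := x + x  -- replace 0 occurrence(s) of y with (x + x)
  => ( ( x + 5 ) - x ) <= 13

Answer: ( ( x + 5 ) - x ) <= 13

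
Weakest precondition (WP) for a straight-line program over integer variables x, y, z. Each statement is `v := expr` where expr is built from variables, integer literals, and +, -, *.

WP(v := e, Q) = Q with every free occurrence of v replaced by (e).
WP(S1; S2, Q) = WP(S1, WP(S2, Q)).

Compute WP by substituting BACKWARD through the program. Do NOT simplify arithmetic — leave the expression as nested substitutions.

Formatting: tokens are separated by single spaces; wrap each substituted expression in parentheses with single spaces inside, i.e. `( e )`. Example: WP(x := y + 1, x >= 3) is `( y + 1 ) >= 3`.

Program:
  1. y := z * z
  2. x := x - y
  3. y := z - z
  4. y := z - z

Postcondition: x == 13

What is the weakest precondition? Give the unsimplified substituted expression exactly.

post: x == 13
stmt 4: y := z - z  -- replace 0 occurrence(s) of y with (z - z)
  => x == 13
stmt 3: y := z - z  -- replace 0 occurrence(s) of y with (z - z)
  => x == 13
stmt 2: x := x - y  -- replace 1 occurrence(s) of x with (x - y)
  => ( x - y ) == 13
stmt 1: y := z * z  -- replace 1 occurrence(s) of y with (z * z)
  => ( x - ( z * z ) ) == 13

Answer: ( x - ( z * z ) ) == 13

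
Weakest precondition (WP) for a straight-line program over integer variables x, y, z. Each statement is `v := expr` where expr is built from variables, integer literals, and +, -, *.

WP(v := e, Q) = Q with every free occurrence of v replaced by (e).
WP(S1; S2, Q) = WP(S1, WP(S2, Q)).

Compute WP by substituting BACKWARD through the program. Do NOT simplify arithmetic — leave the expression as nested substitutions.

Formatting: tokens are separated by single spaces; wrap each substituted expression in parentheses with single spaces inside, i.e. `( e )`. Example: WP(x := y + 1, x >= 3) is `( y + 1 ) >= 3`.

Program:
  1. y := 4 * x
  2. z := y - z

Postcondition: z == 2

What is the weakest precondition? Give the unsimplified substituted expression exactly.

Answer: ( ( 4 * x ) - z ) == 2

Derivation:
post: z == 2
stmt 2: z := y - z  -- replace 1 occurrence(s) of z with (y - z)
  => ( y - z ) == 2
stmt 1: y := 4 * x  -- replace 1 occurrence(s) of y with (4 * x)
  => ( ( 4 * x ) - z ) == 2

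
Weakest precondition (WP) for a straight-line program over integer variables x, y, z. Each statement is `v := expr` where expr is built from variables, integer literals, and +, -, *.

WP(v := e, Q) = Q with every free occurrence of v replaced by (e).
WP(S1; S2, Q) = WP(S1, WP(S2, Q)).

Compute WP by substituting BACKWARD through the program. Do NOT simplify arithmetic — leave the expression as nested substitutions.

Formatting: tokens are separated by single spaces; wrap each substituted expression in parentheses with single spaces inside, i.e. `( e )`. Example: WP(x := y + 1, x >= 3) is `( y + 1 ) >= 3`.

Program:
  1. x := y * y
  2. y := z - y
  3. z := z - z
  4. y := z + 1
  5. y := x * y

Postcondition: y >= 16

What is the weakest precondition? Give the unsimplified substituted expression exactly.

post: y >= 16
stmt 5: y := x * y  -- replace 1 occurrence(s) of y with (x * y)
  => ( x * y ) >= 16
stmt 4: y := z + 1  -- replace 1 occurrence(s) of y with (z + 1)
  => ( x * ( z + 1 ) ) >= 16
stmt 3: z := z - z  -- replace 1 occurrence(s) of z with (z - z)
  => ( x * ( ( z - z ) + 1 ) ) >= 16
stmt 2: y := z - y  -- replace 0 occurrence(s) of y with (z - y)
  => ( x * ( ( z - z ) + 1 ) ) >= 16
stmt 1: x := y * y  -- replace 1 occurrence(s) of x with (y * y)
  => ( ( y * y ) * ( ( z - z ) + 1 ) ) >= 16

Answer: ( ( y * y ) * ( ( z - z ) + 1 ) ) >= 16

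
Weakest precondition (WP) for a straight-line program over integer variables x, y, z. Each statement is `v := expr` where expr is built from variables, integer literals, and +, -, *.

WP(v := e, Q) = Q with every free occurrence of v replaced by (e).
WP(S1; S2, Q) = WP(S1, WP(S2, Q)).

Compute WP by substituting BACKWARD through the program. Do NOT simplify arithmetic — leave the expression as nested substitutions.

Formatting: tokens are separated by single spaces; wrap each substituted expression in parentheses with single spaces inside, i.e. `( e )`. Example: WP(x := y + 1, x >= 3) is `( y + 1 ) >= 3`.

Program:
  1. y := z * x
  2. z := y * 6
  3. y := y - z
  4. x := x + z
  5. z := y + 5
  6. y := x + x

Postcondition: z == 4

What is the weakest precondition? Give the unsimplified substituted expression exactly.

Answer: ( ( ( z * x ) - ( ( z * x ) * 6 ) ) + 5 ) == 4

Derivation:
post: z == 4
stmt 6: y := x + x  -- replace 0 occurrence(s) of y with (x + x)
  => z == 4
stmt 5: z := y + 5  -- replace 1 occurrence(s) of z with (y + 5)
  => ( y + 5 ) == 4
stmt 4: x := x + z  -- replace 0 occurrence(s) of x with (x + z)
  => ( y + 5 ) == 4
stmt 3: y := y - z  -- replace 1 occurrence(s) of y with (y - z)
  => ( ( y - z ) + 5 ) == 4
stmt 2: z := y * 6  -- replace 1 occurrence(s) of z with (y * 6)
  => ( ( y - ( y * 6 ) ) + 5 ) == 4
stmt 1: y := z * x  -- replace 2 occurrence(s) of y with (z * x)
  => ( ( ( z * x ) - ( ( z * x ) * 6 ) ) + 5 ) == 4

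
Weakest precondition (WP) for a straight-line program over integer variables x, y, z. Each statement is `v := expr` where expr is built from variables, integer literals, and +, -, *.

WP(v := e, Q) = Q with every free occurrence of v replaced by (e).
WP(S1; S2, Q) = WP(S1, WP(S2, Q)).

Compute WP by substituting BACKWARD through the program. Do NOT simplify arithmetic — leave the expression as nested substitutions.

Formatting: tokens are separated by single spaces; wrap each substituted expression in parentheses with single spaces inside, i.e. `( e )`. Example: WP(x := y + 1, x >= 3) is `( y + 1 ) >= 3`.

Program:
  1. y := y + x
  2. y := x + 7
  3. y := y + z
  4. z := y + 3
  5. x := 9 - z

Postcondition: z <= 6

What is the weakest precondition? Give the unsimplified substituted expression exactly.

post: z <= 6
stmt 5: x := 9 - z  -- replace 0 occurrence(s) of x with (9 - z)
  => z <= 6
stmt 4: z := y + 3  -- replace 1 occurrence(s) of z with (y + 3)
  => ( y + 3 ) <= 6
stmt 3: y := y + z  -- replace 1 occurrence(s) of y with (y + z)
  => ( ( y + z ) + 3 ) <= 6
stmt 2: y := x + 7  -- replace 1 occurrence(s) of y with (x + 7)
  => ( ( ( x + 7 ) + z ) + 3 ) <= 6
stmt 1: y := y + x  -- replace 0 occurrence(s) of y with (y + x)
  => ( ( ( x + 7 ) + z ) + 3 ) <= 6

Answer: ( ( ( x + 7 ) + z ) + 3 ) <= 6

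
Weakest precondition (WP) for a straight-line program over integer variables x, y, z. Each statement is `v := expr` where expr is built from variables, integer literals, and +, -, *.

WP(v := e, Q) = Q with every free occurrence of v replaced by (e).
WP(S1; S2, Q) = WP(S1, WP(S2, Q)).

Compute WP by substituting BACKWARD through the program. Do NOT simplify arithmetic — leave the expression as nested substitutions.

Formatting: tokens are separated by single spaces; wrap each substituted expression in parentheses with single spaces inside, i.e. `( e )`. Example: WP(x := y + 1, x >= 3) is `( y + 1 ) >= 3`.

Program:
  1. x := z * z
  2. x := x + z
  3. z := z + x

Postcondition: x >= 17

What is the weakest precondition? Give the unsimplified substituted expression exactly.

Answer: ( ( z * z ) + z ) >= 17

Derivation:
post: x >= 17
stmt 3: z := z + x  -- replace 0 occurrence(s) of z with (z + x)
  => x >= 17
stmt 2: x := x + z  -- replace 1 occurrence(s) of x with (x + z)
  => ( x + z ) >= 17
stmt 1: x := z * z  -- replace 1 occurrence(s) of x with (z * z)
  => ( ( z * z ) + z ) >= 17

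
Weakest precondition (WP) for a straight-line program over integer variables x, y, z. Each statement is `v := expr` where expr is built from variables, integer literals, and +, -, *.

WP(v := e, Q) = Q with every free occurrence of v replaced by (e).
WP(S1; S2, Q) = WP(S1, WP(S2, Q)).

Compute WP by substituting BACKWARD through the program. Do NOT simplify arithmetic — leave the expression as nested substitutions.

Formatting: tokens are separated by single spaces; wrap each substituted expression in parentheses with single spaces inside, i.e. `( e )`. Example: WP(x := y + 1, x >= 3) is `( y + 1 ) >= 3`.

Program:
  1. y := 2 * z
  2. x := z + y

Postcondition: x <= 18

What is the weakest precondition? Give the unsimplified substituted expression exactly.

post: x <= 18
stmt 2: x := z + y  -- replace 1 occurrence(s) of x with (z + y)
  => ( z + y ) <= 18
stmt 1: y := 2 * z  -- replace 1 occurrence(s) of y with (2 * z)
  => ( z + ( 2 * z ) ) <= 18

Answer: ( z + ( 2 * z ) ) <= 18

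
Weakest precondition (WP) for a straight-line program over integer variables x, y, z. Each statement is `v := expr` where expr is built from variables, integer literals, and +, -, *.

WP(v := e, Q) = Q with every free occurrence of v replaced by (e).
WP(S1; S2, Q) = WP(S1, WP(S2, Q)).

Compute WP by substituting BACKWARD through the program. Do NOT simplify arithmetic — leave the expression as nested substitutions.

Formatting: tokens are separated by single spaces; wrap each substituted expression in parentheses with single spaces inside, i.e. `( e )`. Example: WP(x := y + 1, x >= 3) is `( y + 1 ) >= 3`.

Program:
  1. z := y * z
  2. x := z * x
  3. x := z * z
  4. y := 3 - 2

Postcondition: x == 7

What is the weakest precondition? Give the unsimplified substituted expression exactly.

Answer: ( ( y * z ) * ( y * z ) ) == 7

Derivation:
post: x == 7
stmt 4: y := 3 - 2  -- replace 0 occurrence(s) of y with (3 - 2)
  => x == 7
stmt 3: x := z * z  -- replace 1 occurrence(s) of x with (z * z)
  => ( z * z ) == 7
stmt 2: x := z * x  -- replace 0 occurrence(s) of x with (z * x)
  => ( z * z ) == 7
stmt 1: z := y * z  -- replace 2 occurrence(s) of z with (y * z)
  => ( ( y * z ) * ( y * z ) ) == 7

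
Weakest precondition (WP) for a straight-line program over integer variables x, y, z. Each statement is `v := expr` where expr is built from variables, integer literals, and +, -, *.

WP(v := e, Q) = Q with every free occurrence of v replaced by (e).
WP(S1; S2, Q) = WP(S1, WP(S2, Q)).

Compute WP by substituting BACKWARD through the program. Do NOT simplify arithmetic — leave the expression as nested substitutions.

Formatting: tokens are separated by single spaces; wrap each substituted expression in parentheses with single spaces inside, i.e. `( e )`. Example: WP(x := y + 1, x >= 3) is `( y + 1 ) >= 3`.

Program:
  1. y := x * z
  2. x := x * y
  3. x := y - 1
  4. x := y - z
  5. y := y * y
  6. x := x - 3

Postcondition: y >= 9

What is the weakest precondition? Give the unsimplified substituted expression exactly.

post: y >= 9
stmt 6: x := x - 3  -- replace 0 occurrence(s) of x with (x - 3)
  => y >= 9
stmt 5: y := y * y  -- replace 1 occurrence(s) of y with (y * y)
  => ( y * y ) >= 9
stmt 4: x := y - z  -- replace 0 occurrence(s) of x with (y - z)
  => ( y * y ) >= 9
stmt 3: x := y - 1  -- replace 0 occurrence(s) of x with (y - 1)
  => ( y * y ) >= 9
stmt 2: x := x * y  -- replace 0 occurrence(s) of x with (x * y)
  => ( y * y ) >= 9
stmt 1: y := x * z  -- replace 2 occurrence(s) of y with (x * z)
  => ( ( x * z ) * ( x * z ) ) >= 9

Answer: ( ( x * z ) * ( x * z ) ) >= 9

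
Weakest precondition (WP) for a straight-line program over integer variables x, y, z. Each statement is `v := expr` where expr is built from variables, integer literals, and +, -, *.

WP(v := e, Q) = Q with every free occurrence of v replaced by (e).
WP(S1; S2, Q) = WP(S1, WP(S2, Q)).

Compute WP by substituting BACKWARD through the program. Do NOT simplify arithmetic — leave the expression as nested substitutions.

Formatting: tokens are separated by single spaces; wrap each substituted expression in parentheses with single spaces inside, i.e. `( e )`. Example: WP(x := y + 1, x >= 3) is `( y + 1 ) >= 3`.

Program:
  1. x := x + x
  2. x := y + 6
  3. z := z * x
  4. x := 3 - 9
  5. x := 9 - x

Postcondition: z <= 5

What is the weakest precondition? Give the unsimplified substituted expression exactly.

Answer: ( z * ( y + 6 ) ) <= 5

Derivation:
post: z <= 5
stmt 5: x := 9 - x  -- replace 0 occurrence(s) of x with (9 - x)
  => z <= 5
stmt 4: x := 3 - 9  -- replace 0 occurrence(s) of x with (3 - 9)
  => z <= 5
stmt 3: z := z * x  -- replace 1 occurrence(s) of z with (z * x)
  => ( z * x ) <= 5
stmt 2: x := y + 6  -- replace 1 occurrence(s) of x with (y + 6)
  => ( z * ( y + 6 ) ) <= 5
stmt 1: x := x + x  -- replace 0 occurrence(s) of x with (x + x)
  => ( z * ( y + 6 ) ) <= 5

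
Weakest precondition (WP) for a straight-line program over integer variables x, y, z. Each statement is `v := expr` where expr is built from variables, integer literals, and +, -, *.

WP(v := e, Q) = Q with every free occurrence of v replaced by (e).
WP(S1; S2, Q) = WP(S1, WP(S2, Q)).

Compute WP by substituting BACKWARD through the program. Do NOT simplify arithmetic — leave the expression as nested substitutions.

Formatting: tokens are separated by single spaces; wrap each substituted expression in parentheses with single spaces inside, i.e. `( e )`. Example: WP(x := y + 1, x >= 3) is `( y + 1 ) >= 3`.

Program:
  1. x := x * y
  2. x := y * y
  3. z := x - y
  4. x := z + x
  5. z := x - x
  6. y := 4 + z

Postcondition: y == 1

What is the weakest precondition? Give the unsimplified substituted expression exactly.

post: y == 1
stmt 6: y := 4 + z  -- replace 1 occurrence(s) of y with (4 + z)
  => ( 4 + z ) == 1
stmt 5: z := x - x  -- replace 1 occurrence(s) of z with (x - x)
  => ( 4 + ( x - x ) ) == 1
stmt 4: x := z + x  -- replace 2 occurrence(s) of x with (z + x)
  => ( 4 + ( ( z + x ) - ( z + x ) ) ) == 1
stmt 3: z := x - y  -- replace 2 occurrence(s) of z with (x - y)
  => ( 4 + ( ( ( x - y ) + x ) - ( ( x - y ) + x ) ) ) == 1
stmt 2: x := y * y  -- replace 4 occurrence(s) of x with (y * y)
  => ( 4 + ( ( ( ( y * y ) - y ) + ( y * y ) ) - ( ( ( y * y ) - y ) + ( y * y ) ) ) ) == 1
stmt 1: x := x * y  -- replace 0 occurrence(s) of x with (x * y)
  => ( 4 + ( ( ( ( y * y ) - y ) + ( y * y ) ) - ( ( ( y * y ) - y ) + ( y * y ) ) ) ) == 1

Answer: ( 4 + ( ( ( ( y * y ) - y ) + ( y * y ) ) - ( ( ( y * y ) - y ) + ( y * y ) ) ) ) == 1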